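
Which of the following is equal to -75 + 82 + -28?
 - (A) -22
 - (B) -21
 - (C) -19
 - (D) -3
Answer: B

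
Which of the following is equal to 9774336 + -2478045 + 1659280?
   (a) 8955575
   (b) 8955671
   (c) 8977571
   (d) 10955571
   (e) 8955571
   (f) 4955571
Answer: e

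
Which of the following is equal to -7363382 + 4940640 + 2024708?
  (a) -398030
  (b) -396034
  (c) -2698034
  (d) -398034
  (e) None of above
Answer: d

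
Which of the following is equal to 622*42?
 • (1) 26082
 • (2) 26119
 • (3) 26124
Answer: 3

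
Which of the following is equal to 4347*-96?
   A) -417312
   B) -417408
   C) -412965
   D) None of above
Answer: A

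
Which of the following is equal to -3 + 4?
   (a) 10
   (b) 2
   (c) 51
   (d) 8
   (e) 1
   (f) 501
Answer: e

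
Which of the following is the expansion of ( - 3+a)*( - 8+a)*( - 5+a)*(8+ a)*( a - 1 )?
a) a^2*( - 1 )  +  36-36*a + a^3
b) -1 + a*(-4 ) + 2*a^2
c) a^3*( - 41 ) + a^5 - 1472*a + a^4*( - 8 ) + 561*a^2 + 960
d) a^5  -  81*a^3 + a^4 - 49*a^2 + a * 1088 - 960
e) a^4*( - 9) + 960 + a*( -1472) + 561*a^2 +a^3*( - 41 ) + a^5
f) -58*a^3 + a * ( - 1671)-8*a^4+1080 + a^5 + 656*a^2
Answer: e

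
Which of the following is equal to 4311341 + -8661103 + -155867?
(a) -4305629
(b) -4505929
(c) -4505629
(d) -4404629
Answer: c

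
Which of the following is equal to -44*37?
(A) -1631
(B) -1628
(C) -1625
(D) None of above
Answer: B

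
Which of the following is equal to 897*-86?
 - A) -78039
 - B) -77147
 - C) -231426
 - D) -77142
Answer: D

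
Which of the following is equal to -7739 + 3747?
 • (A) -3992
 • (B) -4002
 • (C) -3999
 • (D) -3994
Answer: A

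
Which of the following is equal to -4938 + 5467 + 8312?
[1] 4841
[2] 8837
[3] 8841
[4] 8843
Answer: 3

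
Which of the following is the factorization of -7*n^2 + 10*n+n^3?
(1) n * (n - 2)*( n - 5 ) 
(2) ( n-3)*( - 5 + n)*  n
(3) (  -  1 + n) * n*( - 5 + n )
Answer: 1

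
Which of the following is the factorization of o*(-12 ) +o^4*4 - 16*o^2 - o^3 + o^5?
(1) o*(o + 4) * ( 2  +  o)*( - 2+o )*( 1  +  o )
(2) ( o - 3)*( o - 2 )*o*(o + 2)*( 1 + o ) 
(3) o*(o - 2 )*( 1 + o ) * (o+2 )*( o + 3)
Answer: 3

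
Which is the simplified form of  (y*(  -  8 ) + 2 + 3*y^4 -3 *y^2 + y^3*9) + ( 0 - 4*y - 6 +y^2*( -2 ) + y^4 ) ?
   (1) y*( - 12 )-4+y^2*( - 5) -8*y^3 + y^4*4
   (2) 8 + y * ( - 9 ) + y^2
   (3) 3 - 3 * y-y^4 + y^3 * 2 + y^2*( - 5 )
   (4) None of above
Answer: 4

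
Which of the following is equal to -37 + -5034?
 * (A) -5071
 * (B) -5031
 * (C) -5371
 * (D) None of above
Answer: A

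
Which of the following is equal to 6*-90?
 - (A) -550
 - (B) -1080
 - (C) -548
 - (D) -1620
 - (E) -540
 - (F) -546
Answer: E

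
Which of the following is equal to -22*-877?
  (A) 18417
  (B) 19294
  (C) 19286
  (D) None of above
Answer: B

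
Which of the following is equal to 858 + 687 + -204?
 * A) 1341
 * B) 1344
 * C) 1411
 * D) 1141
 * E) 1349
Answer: A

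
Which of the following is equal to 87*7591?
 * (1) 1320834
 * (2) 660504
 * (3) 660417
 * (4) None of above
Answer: 3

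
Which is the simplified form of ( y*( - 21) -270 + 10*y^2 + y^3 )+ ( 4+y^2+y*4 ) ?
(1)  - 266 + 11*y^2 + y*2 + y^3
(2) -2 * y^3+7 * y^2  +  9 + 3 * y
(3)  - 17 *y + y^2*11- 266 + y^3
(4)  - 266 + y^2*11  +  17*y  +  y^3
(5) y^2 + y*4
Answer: 3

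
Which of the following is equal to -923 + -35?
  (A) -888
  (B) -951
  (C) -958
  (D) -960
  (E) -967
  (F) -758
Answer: C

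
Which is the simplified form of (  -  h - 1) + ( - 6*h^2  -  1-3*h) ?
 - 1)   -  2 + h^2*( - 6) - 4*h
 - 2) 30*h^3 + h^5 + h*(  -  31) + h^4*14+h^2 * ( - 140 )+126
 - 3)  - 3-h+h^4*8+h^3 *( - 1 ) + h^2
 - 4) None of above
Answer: 1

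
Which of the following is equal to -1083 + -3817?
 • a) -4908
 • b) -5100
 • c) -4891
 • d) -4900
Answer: d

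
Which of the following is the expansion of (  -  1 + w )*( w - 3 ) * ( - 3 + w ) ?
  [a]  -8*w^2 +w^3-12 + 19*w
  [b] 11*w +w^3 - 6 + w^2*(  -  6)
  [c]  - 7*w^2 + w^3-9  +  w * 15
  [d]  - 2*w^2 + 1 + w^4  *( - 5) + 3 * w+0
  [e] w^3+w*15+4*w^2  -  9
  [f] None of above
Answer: c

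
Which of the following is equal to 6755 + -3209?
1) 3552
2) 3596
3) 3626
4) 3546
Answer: 4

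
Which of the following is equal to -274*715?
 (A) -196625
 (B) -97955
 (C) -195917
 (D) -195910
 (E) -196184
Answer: D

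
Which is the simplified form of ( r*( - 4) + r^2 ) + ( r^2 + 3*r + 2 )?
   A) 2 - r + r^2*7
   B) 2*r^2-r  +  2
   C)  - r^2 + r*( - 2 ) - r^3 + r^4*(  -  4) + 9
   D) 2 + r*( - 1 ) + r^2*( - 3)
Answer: B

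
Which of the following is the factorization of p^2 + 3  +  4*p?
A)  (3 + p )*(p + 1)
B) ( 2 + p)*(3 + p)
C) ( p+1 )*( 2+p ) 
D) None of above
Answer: A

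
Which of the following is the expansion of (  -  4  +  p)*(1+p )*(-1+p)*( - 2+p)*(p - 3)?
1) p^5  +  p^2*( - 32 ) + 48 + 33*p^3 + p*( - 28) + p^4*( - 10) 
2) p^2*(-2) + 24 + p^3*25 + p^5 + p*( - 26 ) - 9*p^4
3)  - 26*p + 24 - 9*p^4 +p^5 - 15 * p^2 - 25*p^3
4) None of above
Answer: 4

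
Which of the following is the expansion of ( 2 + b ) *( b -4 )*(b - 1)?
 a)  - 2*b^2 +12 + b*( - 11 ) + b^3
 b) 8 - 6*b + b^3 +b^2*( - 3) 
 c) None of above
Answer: b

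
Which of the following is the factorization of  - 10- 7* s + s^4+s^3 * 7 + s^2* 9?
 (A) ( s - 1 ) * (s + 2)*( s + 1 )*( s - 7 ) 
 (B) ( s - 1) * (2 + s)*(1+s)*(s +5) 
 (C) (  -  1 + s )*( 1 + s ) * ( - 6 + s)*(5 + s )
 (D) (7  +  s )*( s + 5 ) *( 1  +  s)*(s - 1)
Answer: B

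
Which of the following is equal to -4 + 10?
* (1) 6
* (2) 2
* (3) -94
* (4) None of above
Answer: 1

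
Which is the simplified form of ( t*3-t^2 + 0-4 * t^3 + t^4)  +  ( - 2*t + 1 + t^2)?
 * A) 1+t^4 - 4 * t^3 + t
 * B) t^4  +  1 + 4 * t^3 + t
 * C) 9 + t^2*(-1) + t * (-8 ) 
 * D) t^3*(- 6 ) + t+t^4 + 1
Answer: A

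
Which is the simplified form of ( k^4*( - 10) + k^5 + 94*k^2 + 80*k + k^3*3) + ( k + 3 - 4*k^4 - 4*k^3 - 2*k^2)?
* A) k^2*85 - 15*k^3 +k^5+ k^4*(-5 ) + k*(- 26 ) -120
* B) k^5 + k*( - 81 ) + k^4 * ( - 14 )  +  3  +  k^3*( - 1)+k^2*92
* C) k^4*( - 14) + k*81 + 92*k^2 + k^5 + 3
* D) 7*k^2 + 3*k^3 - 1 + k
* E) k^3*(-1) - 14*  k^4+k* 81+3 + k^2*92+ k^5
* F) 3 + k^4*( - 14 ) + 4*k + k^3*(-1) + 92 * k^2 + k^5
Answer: E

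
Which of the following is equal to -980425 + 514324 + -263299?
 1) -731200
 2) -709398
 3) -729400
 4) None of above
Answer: 3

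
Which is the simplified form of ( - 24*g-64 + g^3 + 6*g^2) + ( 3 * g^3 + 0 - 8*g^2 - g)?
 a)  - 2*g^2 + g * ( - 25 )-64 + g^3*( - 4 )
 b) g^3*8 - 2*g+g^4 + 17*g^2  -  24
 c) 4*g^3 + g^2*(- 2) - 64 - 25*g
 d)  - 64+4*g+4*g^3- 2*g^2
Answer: c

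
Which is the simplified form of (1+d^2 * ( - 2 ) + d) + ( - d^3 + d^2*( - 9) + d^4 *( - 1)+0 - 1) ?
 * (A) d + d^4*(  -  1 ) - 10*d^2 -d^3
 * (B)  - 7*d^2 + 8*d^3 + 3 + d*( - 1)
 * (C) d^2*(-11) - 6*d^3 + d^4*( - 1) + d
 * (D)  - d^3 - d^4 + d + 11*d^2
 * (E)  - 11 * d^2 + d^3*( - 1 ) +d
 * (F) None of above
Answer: F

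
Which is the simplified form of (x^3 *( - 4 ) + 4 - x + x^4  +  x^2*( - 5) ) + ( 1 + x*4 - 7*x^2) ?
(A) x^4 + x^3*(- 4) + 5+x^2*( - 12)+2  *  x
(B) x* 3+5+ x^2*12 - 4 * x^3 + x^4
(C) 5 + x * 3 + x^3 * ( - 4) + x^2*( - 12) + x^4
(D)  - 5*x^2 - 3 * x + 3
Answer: C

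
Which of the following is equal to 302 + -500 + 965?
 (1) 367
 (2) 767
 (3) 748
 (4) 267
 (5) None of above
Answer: 2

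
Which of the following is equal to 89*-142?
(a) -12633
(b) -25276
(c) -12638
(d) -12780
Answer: c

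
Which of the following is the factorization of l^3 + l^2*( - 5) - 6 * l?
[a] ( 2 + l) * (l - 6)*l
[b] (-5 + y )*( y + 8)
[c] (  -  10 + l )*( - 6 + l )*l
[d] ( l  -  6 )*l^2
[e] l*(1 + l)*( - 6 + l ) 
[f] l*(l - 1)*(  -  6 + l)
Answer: e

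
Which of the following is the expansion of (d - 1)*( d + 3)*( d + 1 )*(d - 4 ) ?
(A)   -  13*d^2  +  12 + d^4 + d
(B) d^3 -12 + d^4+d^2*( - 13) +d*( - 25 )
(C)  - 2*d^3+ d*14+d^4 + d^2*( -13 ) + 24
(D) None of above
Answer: D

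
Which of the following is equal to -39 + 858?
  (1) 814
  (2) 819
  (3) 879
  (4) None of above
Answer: 2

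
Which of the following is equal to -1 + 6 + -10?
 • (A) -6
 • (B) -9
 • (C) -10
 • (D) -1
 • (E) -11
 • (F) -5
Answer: F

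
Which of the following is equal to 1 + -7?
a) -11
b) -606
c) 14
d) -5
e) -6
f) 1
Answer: e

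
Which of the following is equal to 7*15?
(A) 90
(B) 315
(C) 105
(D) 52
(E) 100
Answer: C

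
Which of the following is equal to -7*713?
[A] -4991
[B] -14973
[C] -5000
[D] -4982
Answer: A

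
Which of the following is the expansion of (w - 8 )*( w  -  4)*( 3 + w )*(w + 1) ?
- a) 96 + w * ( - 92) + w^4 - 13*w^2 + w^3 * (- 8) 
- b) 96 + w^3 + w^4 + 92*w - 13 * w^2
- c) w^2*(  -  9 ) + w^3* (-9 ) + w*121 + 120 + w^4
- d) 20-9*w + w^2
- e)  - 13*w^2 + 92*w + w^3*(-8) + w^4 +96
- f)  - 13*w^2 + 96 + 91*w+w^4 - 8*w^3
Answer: e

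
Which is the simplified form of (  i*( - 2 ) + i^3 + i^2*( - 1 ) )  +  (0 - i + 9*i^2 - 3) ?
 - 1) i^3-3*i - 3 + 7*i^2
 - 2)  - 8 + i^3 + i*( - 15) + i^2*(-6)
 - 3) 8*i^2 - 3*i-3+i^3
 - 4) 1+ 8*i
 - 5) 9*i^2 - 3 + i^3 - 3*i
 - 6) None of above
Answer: 3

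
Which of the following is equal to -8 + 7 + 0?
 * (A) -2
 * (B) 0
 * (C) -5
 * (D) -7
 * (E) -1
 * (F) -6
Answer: E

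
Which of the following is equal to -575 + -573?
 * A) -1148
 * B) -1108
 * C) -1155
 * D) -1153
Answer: A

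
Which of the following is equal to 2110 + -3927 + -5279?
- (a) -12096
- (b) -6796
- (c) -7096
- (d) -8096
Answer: c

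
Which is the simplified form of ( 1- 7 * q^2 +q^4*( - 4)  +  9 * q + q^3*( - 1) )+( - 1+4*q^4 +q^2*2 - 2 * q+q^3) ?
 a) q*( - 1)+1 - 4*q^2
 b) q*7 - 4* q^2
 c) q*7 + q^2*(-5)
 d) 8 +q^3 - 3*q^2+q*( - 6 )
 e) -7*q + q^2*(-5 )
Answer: c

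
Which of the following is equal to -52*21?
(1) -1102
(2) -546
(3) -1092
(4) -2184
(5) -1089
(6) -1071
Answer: 3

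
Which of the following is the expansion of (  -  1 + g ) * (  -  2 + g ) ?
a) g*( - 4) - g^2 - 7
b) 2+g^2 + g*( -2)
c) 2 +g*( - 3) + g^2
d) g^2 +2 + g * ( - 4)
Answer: c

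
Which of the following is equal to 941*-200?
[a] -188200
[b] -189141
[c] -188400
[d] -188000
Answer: a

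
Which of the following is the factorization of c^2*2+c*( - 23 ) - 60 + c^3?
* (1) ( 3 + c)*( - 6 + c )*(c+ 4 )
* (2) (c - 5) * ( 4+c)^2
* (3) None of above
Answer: 3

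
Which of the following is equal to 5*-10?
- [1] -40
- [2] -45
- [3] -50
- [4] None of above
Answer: 3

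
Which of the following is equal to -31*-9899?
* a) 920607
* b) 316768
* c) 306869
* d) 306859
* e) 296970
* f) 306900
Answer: c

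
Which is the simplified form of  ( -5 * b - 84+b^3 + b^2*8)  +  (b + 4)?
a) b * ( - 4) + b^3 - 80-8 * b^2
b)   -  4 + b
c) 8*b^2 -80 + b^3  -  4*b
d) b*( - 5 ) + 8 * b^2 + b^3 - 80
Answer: c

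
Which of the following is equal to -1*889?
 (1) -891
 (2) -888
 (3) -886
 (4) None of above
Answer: 4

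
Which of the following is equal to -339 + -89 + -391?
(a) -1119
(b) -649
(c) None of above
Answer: c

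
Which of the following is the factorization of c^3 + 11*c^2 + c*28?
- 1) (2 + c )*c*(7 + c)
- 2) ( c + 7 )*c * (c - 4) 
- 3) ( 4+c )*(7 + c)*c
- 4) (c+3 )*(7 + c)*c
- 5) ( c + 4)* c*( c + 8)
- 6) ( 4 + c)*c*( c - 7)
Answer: 3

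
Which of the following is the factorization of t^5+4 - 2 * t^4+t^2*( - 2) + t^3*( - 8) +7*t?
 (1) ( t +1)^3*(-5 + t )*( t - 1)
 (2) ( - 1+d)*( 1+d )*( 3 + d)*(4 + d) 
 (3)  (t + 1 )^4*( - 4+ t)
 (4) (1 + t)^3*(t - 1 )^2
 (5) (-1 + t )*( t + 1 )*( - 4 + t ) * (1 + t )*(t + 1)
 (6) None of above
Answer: 5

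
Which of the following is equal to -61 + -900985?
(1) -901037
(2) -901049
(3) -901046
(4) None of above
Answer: 3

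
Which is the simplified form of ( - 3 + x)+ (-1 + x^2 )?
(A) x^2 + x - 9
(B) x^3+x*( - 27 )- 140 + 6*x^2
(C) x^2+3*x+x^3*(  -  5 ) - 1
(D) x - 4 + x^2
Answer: D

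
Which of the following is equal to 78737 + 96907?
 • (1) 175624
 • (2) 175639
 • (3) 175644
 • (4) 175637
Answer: 3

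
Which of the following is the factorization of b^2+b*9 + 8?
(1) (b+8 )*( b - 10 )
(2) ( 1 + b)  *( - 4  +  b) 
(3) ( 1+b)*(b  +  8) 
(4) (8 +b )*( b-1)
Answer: 3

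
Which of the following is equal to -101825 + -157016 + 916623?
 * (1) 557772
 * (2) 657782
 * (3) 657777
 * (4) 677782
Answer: 2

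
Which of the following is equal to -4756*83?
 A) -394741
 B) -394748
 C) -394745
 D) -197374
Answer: B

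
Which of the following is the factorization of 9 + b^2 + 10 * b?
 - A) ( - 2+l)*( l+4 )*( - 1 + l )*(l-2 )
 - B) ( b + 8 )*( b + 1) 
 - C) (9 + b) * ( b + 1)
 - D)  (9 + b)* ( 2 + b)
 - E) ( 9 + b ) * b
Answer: C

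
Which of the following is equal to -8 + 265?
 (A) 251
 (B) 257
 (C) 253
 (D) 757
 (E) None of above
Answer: B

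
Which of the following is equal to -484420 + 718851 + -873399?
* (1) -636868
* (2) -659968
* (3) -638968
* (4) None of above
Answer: 3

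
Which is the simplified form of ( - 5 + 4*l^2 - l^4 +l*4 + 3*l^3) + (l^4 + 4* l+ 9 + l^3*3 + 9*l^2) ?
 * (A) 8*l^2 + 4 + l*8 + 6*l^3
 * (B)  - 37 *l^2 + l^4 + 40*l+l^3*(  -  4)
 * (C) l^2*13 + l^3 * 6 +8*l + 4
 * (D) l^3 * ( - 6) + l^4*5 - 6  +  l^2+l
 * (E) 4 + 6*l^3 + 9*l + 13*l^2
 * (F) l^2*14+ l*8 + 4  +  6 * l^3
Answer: C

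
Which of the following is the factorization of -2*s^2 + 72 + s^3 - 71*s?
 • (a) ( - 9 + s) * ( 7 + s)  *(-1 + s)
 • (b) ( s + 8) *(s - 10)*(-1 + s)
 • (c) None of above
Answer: c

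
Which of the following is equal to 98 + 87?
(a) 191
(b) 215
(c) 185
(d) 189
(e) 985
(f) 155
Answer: c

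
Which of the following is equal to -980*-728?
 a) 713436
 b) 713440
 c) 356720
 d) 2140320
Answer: b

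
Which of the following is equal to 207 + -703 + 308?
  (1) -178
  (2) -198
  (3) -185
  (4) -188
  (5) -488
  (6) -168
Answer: 4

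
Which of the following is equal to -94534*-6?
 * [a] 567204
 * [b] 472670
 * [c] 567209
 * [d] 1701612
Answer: a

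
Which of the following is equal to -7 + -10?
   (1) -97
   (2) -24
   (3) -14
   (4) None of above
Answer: 4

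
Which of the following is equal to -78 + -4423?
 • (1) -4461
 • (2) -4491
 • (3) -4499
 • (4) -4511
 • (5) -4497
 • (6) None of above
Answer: 6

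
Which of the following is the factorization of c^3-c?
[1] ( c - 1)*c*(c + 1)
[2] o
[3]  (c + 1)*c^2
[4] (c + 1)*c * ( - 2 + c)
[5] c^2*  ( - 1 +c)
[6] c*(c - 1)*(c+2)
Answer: 1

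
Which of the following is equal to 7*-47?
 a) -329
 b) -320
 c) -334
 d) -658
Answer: a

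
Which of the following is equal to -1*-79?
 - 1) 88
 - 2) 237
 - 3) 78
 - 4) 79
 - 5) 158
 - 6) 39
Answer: 4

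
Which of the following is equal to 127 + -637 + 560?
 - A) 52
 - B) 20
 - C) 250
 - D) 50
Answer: D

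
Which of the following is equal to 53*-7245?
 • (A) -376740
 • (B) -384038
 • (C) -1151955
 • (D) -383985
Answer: D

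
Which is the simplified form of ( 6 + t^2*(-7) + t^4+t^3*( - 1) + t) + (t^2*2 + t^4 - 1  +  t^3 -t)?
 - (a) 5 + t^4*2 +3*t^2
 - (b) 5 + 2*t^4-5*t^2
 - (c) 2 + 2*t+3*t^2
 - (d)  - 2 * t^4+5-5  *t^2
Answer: b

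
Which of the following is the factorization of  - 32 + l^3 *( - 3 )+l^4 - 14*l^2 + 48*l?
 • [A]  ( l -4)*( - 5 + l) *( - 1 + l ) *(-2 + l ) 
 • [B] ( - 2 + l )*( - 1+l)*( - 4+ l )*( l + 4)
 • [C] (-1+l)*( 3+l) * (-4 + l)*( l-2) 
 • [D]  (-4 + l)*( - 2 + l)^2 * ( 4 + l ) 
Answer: B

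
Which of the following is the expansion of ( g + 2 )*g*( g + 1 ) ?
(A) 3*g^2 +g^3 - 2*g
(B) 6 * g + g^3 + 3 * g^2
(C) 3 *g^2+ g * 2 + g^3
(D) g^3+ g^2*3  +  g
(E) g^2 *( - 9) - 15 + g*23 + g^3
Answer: C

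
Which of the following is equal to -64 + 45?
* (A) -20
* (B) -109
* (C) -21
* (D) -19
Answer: D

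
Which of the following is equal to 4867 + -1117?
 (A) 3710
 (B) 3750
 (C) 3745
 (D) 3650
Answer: B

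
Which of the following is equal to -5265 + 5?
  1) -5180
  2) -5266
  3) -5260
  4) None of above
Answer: 3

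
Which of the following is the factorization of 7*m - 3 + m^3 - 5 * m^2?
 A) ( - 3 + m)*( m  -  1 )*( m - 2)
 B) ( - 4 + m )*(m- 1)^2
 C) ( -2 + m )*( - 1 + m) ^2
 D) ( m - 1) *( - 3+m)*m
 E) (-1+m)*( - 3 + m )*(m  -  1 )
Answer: E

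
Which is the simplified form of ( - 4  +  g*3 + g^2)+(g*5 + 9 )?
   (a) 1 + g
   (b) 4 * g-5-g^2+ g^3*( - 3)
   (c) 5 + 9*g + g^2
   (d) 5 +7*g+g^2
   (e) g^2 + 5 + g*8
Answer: e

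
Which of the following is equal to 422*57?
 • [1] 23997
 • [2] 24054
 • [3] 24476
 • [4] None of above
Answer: 2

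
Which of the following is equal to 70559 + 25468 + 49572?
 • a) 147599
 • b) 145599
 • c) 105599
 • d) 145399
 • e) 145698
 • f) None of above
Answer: b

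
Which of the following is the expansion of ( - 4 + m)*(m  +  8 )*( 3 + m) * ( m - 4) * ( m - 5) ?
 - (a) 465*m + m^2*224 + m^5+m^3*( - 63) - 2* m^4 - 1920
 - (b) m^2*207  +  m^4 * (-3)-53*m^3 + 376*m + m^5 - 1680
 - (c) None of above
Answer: c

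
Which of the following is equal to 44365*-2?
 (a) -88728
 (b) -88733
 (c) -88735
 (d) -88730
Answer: d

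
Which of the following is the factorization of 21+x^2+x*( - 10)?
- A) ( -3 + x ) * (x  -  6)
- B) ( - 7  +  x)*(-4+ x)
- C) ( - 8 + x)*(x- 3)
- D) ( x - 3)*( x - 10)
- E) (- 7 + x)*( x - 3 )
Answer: E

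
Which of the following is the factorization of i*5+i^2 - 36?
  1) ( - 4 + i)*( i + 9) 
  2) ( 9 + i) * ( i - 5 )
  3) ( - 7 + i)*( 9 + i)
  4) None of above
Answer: 1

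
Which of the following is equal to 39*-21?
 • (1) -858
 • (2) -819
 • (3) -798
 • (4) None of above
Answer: 2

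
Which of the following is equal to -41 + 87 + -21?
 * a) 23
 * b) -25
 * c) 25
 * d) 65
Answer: c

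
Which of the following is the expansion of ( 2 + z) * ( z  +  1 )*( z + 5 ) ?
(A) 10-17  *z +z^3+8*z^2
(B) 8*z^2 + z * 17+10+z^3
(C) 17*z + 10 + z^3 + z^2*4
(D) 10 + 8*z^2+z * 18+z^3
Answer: B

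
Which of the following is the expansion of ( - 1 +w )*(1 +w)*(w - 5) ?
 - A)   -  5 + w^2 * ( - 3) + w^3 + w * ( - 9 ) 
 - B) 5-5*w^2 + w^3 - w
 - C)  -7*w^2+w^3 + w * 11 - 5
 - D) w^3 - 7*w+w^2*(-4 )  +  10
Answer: B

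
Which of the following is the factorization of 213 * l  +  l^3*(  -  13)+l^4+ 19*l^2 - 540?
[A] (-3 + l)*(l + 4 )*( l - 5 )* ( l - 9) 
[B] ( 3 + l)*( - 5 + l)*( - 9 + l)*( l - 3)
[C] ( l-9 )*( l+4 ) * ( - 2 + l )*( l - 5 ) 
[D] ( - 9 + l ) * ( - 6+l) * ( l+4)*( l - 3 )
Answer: A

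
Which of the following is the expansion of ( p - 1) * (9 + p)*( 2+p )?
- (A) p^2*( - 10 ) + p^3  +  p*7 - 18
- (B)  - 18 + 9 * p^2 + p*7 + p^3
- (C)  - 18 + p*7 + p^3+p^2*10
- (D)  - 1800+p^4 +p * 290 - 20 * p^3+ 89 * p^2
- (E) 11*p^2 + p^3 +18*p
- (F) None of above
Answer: C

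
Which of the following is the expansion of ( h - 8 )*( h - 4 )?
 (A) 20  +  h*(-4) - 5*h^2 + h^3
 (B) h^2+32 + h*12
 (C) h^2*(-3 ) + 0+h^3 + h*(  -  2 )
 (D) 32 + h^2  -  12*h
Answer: D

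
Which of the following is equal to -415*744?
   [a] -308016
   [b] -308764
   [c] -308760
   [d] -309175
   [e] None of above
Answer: c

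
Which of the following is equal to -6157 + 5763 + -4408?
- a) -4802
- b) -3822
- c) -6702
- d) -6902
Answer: a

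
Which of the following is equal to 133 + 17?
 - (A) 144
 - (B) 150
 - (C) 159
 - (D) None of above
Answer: B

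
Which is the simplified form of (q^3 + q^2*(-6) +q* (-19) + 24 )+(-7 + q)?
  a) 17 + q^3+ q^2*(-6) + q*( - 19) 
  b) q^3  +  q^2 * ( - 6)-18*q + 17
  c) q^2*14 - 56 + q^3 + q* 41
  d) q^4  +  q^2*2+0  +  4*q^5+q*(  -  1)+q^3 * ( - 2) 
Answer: b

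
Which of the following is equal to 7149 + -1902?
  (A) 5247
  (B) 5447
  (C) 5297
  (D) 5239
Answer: A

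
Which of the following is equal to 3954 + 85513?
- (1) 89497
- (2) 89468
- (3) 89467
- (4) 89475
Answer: 3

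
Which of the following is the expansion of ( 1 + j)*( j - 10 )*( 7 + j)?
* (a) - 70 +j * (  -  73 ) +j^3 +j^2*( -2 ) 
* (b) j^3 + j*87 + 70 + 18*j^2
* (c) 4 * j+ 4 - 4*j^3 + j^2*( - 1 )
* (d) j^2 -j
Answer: a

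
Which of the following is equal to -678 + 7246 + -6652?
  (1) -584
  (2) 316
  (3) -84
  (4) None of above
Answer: 3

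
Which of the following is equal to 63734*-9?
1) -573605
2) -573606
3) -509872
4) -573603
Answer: 2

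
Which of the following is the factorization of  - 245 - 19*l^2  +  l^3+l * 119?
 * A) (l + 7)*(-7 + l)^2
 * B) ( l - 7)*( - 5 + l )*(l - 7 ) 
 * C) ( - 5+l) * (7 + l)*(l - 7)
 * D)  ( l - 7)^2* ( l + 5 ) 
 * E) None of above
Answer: B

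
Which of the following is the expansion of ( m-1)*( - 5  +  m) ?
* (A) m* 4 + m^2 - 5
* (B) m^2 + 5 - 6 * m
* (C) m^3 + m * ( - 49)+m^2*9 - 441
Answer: B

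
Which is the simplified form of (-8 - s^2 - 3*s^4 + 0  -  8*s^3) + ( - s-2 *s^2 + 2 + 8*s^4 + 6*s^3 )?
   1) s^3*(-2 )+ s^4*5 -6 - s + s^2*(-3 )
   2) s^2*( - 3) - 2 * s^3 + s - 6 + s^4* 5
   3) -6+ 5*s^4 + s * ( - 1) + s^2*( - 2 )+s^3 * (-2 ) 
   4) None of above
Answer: 1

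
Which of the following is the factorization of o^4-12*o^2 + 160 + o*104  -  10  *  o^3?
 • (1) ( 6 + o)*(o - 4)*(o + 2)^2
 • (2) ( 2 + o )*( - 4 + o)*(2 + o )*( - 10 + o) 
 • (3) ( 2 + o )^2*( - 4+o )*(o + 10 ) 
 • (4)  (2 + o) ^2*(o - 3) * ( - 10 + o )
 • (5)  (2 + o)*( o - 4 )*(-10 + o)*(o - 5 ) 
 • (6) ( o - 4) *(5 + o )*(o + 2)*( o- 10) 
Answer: 2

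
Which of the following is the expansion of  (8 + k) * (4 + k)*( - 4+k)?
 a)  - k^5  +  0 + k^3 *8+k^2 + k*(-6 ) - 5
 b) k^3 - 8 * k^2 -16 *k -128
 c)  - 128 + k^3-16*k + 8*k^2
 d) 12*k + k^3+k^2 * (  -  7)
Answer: c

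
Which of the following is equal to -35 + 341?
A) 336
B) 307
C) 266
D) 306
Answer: D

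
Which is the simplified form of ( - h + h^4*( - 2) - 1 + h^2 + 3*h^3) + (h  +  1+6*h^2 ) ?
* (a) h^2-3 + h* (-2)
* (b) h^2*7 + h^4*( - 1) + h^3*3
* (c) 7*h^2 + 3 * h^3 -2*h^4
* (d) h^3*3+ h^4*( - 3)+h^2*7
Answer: c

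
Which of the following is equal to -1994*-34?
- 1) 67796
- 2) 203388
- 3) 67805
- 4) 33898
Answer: 1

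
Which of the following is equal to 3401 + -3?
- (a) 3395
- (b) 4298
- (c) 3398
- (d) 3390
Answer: c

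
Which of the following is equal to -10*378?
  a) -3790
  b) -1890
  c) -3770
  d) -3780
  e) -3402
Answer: d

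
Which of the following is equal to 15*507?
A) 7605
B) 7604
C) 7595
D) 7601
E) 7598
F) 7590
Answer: A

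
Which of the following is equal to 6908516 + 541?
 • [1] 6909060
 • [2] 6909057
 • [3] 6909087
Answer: 2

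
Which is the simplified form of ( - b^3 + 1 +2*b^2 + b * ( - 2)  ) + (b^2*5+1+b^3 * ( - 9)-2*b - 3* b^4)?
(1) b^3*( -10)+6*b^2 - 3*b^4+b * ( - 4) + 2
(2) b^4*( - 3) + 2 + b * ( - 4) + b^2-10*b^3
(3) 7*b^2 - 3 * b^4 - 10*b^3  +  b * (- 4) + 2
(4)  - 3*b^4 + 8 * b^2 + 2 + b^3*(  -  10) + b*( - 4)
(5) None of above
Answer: 3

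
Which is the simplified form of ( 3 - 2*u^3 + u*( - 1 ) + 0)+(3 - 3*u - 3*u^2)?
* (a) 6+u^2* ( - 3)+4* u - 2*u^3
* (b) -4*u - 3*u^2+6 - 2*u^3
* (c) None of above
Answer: b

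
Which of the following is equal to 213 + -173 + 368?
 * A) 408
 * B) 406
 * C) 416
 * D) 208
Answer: A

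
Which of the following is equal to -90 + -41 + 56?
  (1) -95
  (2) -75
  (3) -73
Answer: 2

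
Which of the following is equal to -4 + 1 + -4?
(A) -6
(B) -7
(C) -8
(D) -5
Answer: B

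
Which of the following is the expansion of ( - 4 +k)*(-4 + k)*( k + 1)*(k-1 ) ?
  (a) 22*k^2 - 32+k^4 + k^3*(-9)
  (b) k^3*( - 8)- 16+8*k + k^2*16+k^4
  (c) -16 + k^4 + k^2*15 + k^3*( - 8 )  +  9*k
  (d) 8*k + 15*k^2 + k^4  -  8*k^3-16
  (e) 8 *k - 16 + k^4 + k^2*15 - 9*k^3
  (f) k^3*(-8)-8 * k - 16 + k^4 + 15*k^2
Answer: d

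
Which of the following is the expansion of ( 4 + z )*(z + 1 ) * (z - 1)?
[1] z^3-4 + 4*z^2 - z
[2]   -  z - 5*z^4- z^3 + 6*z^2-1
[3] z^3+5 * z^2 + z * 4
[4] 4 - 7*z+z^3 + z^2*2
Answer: 1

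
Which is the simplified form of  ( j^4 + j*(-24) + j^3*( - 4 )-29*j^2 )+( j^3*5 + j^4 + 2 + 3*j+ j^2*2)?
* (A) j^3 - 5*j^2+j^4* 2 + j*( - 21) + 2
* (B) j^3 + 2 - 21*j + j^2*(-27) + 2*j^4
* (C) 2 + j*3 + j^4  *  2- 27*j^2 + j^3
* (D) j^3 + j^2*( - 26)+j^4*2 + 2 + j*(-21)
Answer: B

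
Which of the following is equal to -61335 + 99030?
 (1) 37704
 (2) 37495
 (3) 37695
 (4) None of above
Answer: 3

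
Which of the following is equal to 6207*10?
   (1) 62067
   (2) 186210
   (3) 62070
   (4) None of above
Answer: 3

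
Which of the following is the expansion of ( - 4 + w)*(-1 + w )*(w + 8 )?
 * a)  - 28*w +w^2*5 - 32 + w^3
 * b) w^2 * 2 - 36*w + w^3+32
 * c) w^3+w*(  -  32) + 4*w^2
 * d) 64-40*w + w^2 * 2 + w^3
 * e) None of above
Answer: e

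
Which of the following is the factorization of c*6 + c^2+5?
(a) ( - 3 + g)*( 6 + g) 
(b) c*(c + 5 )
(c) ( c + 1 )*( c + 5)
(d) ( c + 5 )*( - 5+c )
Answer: c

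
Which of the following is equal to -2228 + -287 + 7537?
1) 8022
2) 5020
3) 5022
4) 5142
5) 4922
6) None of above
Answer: 3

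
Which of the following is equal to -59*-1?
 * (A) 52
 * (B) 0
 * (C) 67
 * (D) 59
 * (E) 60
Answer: D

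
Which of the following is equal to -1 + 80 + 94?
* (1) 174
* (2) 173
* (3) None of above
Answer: 2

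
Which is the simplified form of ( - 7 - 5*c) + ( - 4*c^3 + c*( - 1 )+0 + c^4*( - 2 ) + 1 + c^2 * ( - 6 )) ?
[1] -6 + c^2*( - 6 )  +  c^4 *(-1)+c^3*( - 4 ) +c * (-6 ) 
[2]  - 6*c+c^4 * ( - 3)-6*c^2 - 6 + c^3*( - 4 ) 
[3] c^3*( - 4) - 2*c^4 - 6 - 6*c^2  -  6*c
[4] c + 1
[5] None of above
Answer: 3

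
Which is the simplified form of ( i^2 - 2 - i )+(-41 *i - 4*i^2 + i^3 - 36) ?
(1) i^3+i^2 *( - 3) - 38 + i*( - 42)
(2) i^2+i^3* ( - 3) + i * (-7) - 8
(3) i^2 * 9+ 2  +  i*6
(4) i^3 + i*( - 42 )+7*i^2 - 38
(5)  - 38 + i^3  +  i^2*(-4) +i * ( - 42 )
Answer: 1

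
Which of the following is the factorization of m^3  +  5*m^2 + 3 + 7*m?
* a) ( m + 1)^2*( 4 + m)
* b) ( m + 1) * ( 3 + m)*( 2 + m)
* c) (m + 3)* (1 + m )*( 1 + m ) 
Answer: c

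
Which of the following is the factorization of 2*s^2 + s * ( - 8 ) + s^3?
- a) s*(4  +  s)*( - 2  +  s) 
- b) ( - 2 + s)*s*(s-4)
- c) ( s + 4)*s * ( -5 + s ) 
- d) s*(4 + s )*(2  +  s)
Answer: a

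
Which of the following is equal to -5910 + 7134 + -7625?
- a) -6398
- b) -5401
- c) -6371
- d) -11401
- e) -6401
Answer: e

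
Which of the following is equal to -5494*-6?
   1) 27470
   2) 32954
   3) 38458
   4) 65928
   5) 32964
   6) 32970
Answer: 5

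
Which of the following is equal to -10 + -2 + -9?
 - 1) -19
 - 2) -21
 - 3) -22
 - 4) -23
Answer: 2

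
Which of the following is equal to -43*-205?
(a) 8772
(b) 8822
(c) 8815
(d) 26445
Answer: c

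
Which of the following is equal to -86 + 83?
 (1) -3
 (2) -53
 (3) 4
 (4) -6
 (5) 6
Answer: 1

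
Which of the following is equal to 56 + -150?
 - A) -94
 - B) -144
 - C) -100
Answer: A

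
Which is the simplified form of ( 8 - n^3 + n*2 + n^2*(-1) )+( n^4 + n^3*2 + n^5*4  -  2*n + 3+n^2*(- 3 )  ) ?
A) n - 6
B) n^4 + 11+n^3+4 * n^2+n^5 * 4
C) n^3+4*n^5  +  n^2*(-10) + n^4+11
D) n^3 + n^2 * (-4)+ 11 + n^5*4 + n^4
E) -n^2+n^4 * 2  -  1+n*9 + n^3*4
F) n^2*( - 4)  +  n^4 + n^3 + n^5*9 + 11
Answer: D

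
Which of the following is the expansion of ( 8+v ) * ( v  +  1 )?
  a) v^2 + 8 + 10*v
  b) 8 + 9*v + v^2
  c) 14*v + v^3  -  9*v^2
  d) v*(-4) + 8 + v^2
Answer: b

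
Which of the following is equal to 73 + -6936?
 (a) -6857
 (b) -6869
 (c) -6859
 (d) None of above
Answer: d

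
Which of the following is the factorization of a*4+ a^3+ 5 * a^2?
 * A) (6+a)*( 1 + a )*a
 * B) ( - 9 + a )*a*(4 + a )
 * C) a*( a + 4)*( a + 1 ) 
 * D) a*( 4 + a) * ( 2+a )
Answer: C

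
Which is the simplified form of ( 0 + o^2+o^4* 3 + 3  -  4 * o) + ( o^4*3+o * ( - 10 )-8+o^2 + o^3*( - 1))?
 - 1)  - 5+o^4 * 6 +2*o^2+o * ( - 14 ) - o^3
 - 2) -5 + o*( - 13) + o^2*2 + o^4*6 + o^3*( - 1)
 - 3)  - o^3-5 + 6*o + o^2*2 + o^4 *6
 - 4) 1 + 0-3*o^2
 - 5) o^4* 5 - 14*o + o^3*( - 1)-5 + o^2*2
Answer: 1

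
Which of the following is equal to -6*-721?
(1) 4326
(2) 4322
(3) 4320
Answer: 1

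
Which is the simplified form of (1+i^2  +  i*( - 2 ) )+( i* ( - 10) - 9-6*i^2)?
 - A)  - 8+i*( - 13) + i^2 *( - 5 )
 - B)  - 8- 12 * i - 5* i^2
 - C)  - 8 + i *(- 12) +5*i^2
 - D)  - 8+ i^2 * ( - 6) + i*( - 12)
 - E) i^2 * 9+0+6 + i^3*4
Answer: B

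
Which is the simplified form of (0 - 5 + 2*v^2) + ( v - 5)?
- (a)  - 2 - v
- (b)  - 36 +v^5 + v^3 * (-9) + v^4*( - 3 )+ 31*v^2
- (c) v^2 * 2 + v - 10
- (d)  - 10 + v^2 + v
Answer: c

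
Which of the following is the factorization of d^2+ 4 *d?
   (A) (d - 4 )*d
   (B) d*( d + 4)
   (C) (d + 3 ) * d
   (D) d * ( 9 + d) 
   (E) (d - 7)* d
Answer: B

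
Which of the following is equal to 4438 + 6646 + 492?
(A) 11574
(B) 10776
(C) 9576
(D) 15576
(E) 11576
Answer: E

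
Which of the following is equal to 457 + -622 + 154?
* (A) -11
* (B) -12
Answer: A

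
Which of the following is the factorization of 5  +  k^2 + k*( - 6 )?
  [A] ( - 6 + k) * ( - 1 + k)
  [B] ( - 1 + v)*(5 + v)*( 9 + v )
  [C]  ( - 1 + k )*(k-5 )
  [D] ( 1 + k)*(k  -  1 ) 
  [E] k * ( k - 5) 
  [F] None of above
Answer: C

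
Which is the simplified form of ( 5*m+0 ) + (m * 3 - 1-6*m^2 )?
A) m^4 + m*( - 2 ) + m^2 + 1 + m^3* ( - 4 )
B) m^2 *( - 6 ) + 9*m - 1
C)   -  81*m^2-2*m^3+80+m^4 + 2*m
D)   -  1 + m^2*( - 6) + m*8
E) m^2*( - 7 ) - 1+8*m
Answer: D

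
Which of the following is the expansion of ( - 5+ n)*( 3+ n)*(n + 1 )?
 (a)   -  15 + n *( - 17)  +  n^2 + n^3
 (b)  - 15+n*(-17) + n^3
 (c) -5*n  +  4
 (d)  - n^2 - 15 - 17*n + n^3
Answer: d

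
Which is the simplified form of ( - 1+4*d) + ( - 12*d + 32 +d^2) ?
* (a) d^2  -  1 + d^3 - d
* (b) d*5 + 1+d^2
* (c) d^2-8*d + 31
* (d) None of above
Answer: c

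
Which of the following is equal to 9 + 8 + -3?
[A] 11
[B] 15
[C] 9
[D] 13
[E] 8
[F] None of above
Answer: F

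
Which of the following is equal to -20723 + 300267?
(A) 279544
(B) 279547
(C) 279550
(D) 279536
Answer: A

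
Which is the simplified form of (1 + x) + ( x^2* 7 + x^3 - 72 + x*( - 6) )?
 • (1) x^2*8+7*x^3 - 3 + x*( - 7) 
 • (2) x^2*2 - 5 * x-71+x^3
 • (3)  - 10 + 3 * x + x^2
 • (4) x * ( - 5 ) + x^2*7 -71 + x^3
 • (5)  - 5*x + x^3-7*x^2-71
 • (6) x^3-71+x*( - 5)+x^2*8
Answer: 4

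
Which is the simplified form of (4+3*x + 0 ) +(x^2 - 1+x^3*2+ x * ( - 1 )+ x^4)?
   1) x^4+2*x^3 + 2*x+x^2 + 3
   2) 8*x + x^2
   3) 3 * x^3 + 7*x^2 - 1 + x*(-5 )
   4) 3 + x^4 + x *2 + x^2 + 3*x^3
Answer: 1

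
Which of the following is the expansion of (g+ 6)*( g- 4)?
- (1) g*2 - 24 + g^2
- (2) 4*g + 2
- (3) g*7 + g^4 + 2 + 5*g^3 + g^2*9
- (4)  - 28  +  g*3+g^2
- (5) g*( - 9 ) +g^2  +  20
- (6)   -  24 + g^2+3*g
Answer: 1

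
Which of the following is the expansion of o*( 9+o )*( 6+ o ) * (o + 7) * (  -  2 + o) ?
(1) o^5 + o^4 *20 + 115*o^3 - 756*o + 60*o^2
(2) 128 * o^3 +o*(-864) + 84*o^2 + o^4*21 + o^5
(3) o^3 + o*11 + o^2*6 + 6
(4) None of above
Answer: 1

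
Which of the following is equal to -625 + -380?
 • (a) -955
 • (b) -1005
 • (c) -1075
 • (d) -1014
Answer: b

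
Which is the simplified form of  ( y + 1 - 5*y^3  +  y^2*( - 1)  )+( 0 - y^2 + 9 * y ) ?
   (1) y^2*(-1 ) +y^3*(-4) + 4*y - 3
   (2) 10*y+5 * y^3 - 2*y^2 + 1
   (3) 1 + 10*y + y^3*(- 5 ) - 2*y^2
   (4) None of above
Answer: 3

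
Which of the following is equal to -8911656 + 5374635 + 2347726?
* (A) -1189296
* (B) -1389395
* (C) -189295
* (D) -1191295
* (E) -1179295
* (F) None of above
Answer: F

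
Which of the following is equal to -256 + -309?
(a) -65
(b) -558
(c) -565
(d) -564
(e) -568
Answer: c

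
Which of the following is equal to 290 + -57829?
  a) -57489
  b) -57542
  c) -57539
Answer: c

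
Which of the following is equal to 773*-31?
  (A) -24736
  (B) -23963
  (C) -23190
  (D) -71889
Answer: B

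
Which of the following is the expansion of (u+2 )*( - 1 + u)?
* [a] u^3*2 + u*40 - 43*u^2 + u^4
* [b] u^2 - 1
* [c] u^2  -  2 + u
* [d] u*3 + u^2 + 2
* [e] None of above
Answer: c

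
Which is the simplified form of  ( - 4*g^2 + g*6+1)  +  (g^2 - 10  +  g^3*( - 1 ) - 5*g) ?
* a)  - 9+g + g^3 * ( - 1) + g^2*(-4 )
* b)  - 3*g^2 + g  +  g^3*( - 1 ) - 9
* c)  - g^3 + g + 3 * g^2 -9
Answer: b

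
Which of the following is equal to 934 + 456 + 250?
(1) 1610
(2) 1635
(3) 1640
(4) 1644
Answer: 3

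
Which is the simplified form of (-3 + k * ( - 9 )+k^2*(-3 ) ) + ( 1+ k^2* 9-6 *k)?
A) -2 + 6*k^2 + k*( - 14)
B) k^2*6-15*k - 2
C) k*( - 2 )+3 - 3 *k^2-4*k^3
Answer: B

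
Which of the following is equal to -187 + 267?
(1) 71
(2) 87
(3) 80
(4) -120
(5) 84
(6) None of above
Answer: 3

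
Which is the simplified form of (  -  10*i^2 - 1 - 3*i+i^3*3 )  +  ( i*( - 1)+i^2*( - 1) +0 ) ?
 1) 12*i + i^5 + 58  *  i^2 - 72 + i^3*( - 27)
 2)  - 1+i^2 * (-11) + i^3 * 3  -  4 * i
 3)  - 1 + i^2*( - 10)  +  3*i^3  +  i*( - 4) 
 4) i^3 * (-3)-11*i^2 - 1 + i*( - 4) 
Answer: 2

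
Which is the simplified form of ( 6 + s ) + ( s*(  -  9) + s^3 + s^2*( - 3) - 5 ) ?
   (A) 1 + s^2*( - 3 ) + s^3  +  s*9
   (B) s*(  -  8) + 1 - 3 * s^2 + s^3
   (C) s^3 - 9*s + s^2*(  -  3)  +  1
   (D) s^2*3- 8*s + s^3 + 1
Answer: B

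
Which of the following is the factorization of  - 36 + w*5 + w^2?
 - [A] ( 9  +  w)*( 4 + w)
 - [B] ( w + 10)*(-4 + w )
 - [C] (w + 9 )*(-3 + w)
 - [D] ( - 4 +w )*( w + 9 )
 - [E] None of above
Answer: D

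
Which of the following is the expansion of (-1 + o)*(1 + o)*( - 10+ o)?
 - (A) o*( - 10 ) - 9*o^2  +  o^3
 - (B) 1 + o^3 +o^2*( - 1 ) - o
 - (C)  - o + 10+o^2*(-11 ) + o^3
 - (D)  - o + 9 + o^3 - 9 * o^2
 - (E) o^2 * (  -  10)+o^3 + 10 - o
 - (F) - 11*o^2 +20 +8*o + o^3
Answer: E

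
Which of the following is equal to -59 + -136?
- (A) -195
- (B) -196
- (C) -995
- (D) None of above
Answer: A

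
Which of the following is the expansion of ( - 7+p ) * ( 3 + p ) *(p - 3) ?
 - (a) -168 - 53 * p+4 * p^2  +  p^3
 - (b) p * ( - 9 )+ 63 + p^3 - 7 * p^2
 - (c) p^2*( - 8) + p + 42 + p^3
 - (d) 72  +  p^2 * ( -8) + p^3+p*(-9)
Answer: b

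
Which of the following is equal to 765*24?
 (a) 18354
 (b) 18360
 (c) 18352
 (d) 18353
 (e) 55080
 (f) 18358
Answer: b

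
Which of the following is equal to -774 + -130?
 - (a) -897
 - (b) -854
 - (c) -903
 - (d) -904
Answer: d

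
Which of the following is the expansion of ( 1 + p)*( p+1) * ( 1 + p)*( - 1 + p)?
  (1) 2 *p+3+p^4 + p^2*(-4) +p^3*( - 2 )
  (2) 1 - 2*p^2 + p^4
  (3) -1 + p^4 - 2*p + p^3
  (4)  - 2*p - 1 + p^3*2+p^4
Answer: 4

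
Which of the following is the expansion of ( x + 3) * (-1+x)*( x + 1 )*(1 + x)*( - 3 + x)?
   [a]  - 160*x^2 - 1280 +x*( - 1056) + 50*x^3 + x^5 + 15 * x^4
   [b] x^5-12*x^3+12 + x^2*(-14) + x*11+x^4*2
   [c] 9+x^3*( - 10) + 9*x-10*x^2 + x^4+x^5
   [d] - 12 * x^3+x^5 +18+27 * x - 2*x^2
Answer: c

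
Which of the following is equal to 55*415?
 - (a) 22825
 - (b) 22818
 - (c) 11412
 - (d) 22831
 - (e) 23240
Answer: a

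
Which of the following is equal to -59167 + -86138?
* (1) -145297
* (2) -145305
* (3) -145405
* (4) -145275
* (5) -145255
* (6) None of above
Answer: 2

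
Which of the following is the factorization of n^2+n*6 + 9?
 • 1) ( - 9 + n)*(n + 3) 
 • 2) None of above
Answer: 2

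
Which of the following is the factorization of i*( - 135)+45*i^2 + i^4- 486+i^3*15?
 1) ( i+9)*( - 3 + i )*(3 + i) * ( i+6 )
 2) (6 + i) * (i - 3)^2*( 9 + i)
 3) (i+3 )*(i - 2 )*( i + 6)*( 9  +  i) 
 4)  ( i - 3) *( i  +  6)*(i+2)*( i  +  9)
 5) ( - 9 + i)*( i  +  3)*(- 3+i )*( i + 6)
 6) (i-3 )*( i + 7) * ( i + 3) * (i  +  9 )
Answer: 1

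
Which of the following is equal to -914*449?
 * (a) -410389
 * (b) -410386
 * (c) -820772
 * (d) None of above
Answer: b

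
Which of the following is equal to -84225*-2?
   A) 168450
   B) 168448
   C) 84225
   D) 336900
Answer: A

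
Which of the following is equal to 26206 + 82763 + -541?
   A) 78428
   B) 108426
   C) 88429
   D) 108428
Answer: D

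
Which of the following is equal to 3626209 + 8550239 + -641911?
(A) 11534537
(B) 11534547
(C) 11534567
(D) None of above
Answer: A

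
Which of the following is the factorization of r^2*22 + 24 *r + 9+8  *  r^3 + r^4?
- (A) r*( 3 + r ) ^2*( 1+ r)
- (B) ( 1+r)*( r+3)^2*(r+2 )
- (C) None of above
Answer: C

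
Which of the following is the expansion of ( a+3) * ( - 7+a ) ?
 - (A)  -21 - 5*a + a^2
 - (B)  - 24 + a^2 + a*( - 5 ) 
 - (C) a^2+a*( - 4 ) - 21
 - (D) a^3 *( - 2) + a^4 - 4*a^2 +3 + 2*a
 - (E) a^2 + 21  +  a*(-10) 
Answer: C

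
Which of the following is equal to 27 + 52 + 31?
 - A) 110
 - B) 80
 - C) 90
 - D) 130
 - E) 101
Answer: A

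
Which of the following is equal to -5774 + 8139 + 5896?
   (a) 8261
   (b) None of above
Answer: a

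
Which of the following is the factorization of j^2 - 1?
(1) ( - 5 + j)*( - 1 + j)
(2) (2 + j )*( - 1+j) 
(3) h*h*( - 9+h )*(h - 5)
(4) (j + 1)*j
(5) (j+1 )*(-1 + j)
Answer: 5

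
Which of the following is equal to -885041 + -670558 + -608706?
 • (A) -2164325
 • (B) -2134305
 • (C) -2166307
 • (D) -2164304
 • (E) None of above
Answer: E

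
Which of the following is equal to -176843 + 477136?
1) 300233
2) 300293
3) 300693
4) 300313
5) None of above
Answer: 2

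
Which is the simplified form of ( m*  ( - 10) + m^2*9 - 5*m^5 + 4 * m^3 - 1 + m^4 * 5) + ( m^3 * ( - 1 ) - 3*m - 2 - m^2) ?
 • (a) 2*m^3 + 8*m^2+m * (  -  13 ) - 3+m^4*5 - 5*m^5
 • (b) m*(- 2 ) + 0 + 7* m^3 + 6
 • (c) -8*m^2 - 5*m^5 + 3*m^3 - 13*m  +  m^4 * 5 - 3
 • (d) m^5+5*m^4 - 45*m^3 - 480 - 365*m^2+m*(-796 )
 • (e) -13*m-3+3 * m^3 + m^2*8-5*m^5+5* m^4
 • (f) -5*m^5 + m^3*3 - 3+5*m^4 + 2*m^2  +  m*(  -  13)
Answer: e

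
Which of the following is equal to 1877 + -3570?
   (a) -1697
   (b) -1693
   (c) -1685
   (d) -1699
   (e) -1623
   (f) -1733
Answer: b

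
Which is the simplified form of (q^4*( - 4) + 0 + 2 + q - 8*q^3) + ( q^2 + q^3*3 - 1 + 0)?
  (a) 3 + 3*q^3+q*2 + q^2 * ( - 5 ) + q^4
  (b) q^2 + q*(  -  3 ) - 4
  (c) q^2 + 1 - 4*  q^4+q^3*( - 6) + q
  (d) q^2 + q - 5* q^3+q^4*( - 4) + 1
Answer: d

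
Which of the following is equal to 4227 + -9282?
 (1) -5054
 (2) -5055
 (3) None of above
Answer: 2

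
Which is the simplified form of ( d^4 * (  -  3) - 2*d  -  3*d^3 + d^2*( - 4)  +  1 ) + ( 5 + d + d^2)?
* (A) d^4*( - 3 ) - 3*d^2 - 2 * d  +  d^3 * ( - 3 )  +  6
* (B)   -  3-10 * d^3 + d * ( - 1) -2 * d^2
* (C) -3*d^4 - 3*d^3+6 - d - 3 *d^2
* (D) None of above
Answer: C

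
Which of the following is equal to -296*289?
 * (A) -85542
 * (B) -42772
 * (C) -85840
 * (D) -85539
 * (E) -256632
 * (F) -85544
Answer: F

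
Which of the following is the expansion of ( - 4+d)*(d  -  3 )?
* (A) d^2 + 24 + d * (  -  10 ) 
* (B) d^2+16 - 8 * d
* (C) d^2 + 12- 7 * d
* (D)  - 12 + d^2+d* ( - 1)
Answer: C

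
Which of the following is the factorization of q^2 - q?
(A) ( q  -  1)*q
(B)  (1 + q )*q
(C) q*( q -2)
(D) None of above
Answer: A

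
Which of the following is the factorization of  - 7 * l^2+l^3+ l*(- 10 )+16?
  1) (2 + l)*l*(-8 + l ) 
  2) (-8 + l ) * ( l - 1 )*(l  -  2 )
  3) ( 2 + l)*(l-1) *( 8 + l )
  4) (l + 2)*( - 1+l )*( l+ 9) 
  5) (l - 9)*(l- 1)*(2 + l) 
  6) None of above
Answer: 6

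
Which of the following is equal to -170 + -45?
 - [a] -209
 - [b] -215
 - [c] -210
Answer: b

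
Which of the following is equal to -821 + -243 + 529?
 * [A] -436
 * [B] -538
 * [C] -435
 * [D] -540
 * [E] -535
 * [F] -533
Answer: E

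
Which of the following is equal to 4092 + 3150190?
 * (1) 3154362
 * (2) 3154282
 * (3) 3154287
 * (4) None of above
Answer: 2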